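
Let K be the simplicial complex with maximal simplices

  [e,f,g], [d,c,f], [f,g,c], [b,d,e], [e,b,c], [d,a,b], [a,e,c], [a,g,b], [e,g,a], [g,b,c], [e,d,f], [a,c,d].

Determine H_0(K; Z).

H_0 ≅ Z.

Take the total order a < b < c < d < e < f < g on the vertex set. Then K (dimension 2) consists of the simplices:

  0-simplices (7): a, b, c, d, e, f, g
  1-simplices (18): ab, ac, ad, ae, ag, bc, bd, be, bg, cd, ce, cf, cg, de, df, ef, eg, fg
  2-simplices (12): abd, abg, acd, ace, aeg, bce, bcg, bde, cdf, cfg, def, efg

Hence C_0 ≅ Z^7, C_1 ≅ Z^18, C_2 ≅ Z^12.

Boundary ∂_1: C_1 → C_0 maps an edge to its endpoints' difference, ∂[p,q] = q − p. For instance
  ∂ad = d − a.
The 7×18 boundary matrix has rank 6 and Smith normal form diag(1,1,1,1,1,1).

Boundary ∂_2: C_2 → C_1 acts by ∂[p,q,r] = [q,r] − [p,r] + [p,q]. For instance
  ∂ace = ce − ae + ac,
  ∂bde = de − be + bd.
The 18×12 boundary matrix has rank 12 and Smith normal form diag(1,1,1,1,1,1,1,1,1,1,1,2).

From H_k ≅ ker(∂_k) / im(∂_{k+1}) we obtain:

  H_0: rank C_0 − rank ∂_1 = 7 − 6 = 1, and the invariant factors of ∂_1 are all 1, so H_0 ≅ Z.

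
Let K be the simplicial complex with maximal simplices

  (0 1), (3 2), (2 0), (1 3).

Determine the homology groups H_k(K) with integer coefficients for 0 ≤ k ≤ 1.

H_0 ≅ Z,  H_1 ≅ Z.

K has 4 vertices, 4 edges.
rank ∂_0 = 0, rank ∂_1 = 3 ⇒ b_0 = 4 − 0 − 3 = 1; all invariant factors of ∂_1 are 1 so no torsion. So H_0 ≅ Z.
rank ∂_1 = 3, rank ∂_2 = 0 ⇒ b_1 = 4 − 3 − 0 = 1. So H_1 ≅ Z.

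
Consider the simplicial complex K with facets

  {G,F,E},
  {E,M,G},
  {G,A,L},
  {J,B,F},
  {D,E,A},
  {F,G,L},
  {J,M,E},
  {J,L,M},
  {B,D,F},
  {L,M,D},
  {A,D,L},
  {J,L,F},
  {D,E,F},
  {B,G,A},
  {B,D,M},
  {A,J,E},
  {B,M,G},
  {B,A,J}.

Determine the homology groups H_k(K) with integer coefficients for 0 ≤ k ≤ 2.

Fix the vertex order A < B < D < E < F < G < J < L < M and write every simplex with vertices in increasing order. Then dim K = 2 and the simplices of K are:

  0-simplices (9): A, B, D, E, F, G, J, L, M
  1-simplices (27): AB, AD, AE, AG, AJ, AL, BD, BF, BG, BJ, BM, DE, DF, DL, DM, EF, EG, EJ, EM, FG, FJ, FL, GL, GM, JL, JM, LM
  2-simplices (18): ABG, ABJ, ADE, ADL, AEJ, AGL, BDF, BDM, BFJ, BGM, DEF, DLM, EFG, EGM, EJM, FGL, FJL, JLM

so the chain groups are C_0 ≅ Z^9, C_1 ≅ Z^27, C_2 ≅ Z^18.

∂_1: C_1 → C_0 maps an edge to its endpoints' difference, ∂[p,q] = q − p.
This gives a 9×27 integer matrix of rank 8; reducing to Smith normal form yields diagonal entries (1,1,1,1,1,1,1,1).

The boundary map ∂_2: C_2 → C_1 acts by ∂[p,q,r] = [q,r] − [p,r] + [p,q]. For instance
  ∂AEJ = EJ − AJ + AE,
  ∂DLM = LM − DM + DL.
This gives a 27×18 integer matrix of rank 17; reducing to Smith normal form yields diagonal entries (1,1,1,1,1,1,1,1,1,1,1,1,1,1,1,1,1).

Reading off H_k = ker ∂_k / im ∂_{k+1}:

  H_0: rank C_0 − rank ∂_1 = 9 − 8 = 1, and the invariant factors of ∂_1 are all 1, so H_0 ≅ Z.
  H_1: rank ker ∂_1 − rank ∂_2 = (27 − 8) − 17 = 2, and the invariant factors of ∂_2 are all 1, so H_1 ≅ Z^2.
  H_2: rank ker ∂_2 − rank ∂_3 = (18 − 17) − 0 = 1, and there is no ∂_3, so H_2 ≅ Z.

As a check, the Euler characteristic is 9 − 27 + 18 = 0, which agrees with 1 − 2 + 1 = 0.

H_0 = Z,  H_1 = Z^2,  H_2 = Z.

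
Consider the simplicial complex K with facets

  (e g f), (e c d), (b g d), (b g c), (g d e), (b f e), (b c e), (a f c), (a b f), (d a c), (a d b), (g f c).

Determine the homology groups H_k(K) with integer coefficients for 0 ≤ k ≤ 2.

Take the total order a < b < c < d < e < f < g on the vertex set. Then K (dimension 2) consists of the simplices:

  0-simplices (7): a, b, c, d, e, f, g
  1-simplices (18): ab, ac, ad, af, bc, bd, be, bf, bg, cd, ce, cf, cg, de, dg, ef, eg, fg
  2-simplices (12): abd, abf, acd, acf, bce, bcg, bdg, bef, cde, cfg, deg, efg

Hence C_0 ≅ Z^7, C_1 ≅ Z^18, C_2 ≅ Z^12.

The boundary map ∂_1: C_1 → C_0 maps an edge to its endpoints' difference, ∂[p,q] = q − p.
The resulting 7×18 matrix has rank 6, and its Smith normal form has invariant factors (1,1,1,1,1,1).

∂_2: C_2 → C_1 acts by ∂[p,q,r] = [q,r] − [p,r] + [p,q]. For instance
  ∂abd = bd − ad + ab,
  ∂bef = ef − bf + be.
This gives a 18×12 integer matrix of rank 12; reducing to Smith normal form yields diagonal entries (1,1,1,1,1,1,1,1,1,1,1,2).

Reading off H_k = ker ∂_k / im ∂_{k+1}:

  H_0: rank C_0 − rank ∂_1 = 7 − 6 = 1, and the invariant factors of ∂_1 are all 1, so H_0 ≅ Z.
  H_1: rank ker ∂_1 − rank ∂_2 = (18 − 6) − 12 = 0, and ∂_2 has invariant factor 2 > 1, so H_1 ≅ Z/2.
  H_2: rank ker ∂_2 − rank ∂_3 = (12 − 12) − 0 = 0, and there is no ∂_3, so H_2 ≅ 0.

H_0 ≅ Z,  H_1 ≅ Z/2,  H_2 = 0.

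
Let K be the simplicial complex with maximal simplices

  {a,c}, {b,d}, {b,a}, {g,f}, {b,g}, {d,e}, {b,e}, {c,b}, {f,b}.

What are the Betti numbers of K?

We work with the vertex ordering a < b < c < d < e < f < g. The simplices of K, each written with vertices in increasing order, are:

  0-simplices (7): a, b, c, d, e, f, g
  1-simplices (9): ab, ac, bc, bd, be, bf, bg, de, fg

so the chain groups are C_0 ≅ Z^7, C_1 ≅ Z^9.

The boundary map ∂_1: C_1 → C_0 maps an edge to its endpoints' difference, ∂[p,q] = q − p. For instance
  ∂be = e − b.
The resulting 7×9 matrix has rank 6, and its Smith normal form has invariant factors (1,1,1,1,1,1).

Reading off H_k = ker ∂_k / im ∂_{k+1}:

  H_0: rank C_0 − rank ∂_1 = 7 − 6 = 1, and the invariant factors of ∂_1 are all 1, so H_0 ≅ Z.
  H_1: rank ker ∂_1 − rank ∂_2 = (9 − 6) − 0 = 3, and there is no ∂_2, so H_1 ≅ Z^3.

Hence the Betti numbers are b_0 = 1, b_1 = 3.

b_0 = 1, b_1 = 3.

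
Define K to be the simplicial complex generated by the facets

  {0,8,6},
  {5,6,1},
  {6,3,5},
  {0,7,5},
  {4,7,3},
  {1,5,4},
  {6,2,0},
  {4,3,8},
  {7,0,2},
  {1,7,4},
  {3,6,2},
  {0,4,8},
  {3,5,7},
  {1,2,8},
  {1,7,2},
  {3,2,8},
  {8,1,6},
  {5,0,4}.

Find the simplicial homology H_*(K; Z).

H_0 ≅ Z,  H_1 ≅ Z × Z/2,  H_2 = 0.

Fix the vertex order 0 < 1 < 2 < 3 < 4 < 5 < 6 < 7 < 8 and write every simplex with vertices in increasing order. Then dim K = 2 and the simplices of K are:

  0-simplices (9): [0], [1], [2], [3], [4], [5], [6], [7], [8]
  1-simplices (27): (27 of them)
  2-simplices (18): [0,2,6], [0,2,7], [0,4,5], [0,4,8], [0,5,7], [0,6,8], [1,2,7], [1,2,8], [1,4,5], [1,4,7], [1,5,6], [1,6,8], [2,3,6], [2,3,8], [3,4,7], [3,4,8], [3,5,6], [3,5,7]

Hence C_0 ≅ Z^9, C_1 ≅ Z^27, C_2 ≅ Z^18.

∂_1: C_1 → C_0 is given by ∂[p,q] = [q] − [p]. For instance
  ∂[5,6] = [6] − [5].
This gives a 9×27 integer matrix of rank 8; reducing to Smith normal form yields diagonal entries (1,1,1,1,1,1,1,1).

The boundary map ∂_2: C_2 → C_1 sends each 2-simplex [p,q,r] to [q,r] − [p,r] + [p,q]. For instance
  ∂[0,6,8] = [6,8] − [0,8] + [0,6],
  ∂[2,3,6] = [3,6] − [2,6] + [2,3].
As a 27×18 matrix over Z this has rank 18, with invariant factors (1,1,1,1,1,1,1,1,1,1,1,1,1,1,1,1,1,2).

Reading off H_k = ker ∂_k / im ∂_{k+1}:

  H_0: rank C_0 − rank ∂_1 = 9 − 8 = 1, and the invariant factors of ∂_1 are all 1, so H_0 ≅ Z.
  H_1: rank ker ∂_1 − rank ∂_2 = (27 − 8) − 18 = 1, and ∂_2 has invariant factor 2 > 1, so H_1 ≅ Z × Z/2.
  H_2: rank ker ∂_2 − rank ∂_3 = (18 − 18) − 0 = 0, and there is no ∂_3, so H_2 ≅ 0.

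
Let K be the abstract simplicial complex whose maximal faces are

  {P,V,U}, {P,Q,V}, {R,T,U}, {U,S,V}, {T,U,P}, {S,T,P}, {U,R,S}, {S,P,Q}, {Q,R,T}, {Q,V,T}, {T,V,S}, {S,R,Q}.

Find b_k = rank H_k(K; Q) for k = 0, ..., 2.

K has 7 vertices, 18 edges, 12 triangles.
rank ∂_0 = 0, rank ∂_1 = 6 ⇒ b_0 = 7 − 0 − 6 = 1; all invariant factors of ∂_1 are 1 so no torsion. So H_0 = Z.
rank ∂_1 = 6, rank ∂_2 = 12 ⇒ b_1 = 18 − 6 − 12 = 0; ∂_2 has invariant factor(s) [2] giving torsion. So H_1 = Z/2Z.
rank ∂_2 = 12, rank ∂_3 = 0 ⇒ b_2 = 12 − 12 − 0 = 0. So H_2 = 0.

b_0 = 1, b_1 = 0, b_2 = 0.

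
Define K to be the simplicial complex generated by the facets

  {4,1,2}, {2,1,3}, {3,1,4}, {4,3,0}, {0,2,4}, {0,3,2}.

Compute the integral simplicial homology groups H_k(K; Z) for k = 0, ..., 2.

Fix the vertex order 0 < 1 < 2 < 3 < 4 and write every simplex with vertices in increasing order. Then dim K = 2 and the simplices of K are:

  0-simplices (5): [0], [1], [2], [3], [4]
  1-simplices (9): [0,2], [0,3], [0,4], [1,2], [1,3], [1,4], [2,3], [2,4], [3,4]
  2-simplices (6): [0,2,3], [0,2,4], [0,3,4], [1,2,3], [1,2,4], [1,3,4]

so the chain groups are C_0 ≅ Z^5, C_1 ≅ Z^9, C_2 ≅ Z^6.

∂_1: C_1 → C_0 maps an edge to its endpoints' difference, ∂[p,q] = q − p. For instance
  ∂[0,4] = [4] − [0].
This gives a 5×9 integer matrix of rank 4; reducing to Smith normal form yields diagonal entries (1,1,1,1).

∂_2: C_2 → C_1 acts by ∂[p,q,r] = [q,r] − [p,r] + [p,q]. For instance
  ∂[1,3,4] = [3,4] − [1,4] + [1,3],
  ∂[1,2,4] = [2,4] − [1,4] + [1,2].
The 9×6 boundary matrix has rank 5 and Smith normal form diag(1,1,1,1,1).

From H_k ≅ ker(∂_k) / im(∂_{k+1}) we obtain:

  H_0: rank C_0 − rank ∂_1 = 5 − 4 = 1, and the invariant factors of ∂_1 are all 1, so H_0 = Z.
  H_1: rank ker ∂_1 − rank ∂_2 = (9 − 4) − 5 = 0, and the invariant factors of ∂_2 are all 1, so H_1 = 0.
  H_2: rank ker ∂_2 − rank ∂_3 = (6 − 5) − 0 = 1, and there is no ∂_3, so H_2 = Z.

As a check, the Euler characteristic is 5 − 9 + 6 = 2, which agrees with 1 − 0 + 1 = 2.

H_0 ≅ Z,  H_1 = 0,  H_2 ≅ Z.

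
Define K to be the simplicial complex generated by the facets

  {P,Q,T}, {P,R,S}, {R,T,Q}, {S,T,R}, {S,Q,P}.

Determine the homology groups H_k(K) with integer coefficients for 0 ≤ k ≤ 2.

Take the total order P < Q < R < S < T on the vertex set. Then K (dimension 2) consists of the simplices:

  0-simplices (5): P, Q, R, S, T
  1-simplices (10): PQ, PR, PS, PT, QR, QS, QT, RS, RT, ST
  2-simplices (5): PQS, PQT, PRS, QRT, RST

Hence C_0 ≅ Z^5, C_1 ≅ Z^10, C_2 ≅ Z^5.

∂_1: C_1 → C_0 is given by ∂[p,q] = [q] − [p]. For instance
  ∂PS = S − P.
The resulting 5×10 matrix has rank 4, and its Smith normal form has invariant factors (1,1,1,1).

The boundary map ∂_2: C_2 → C_1 acts by ∂[p,q,r] = [q,r] − [p,r] + [p,q]. For instance
  ∂QRT = RT − QT + QR,
  ∂PQT = QT − PT + PQ.
This gives a 10×5 integer matrix of rank 5; reducing to Smith normal form yields diagonal entries (1,1,1,1,1).

Reading off H_k = ker ∂_k / im ∂_{k+1}:

  H_0: rank C_0 − rank ∂_1 = 5 − 4 = 1, and the invariant factors of ∂_1 are all 1, so H_0 ≅ Z.
  H_1: rank ker ∂_1 − rank ∂_2 = (10 − 4) − 5 = 1, and the invariant factors of ∂_2 are all 1, so H_1 ≅ Z.
  H_2: rank ker ∂_2 − rank ∂_3 = (5 − 5) − 0 = 0, and there is no ∂_3, so H_2 ≅ 0.

H_0 = Z,  H_1 = Z,  H_2 = 0.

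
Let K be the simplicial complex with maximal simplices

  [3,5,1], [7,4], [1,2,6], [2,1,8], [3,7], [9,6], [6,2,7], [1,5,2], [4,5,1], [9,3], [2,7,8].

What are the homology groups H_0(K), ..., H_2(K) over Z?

H_0 ≅ Z,  H_1 ≅ Z^3,  H_2 = 0.

K has 9 vertices, 18 edges, 7 triangles.
rank ∂_0 = 0, rank ∂_1 = 8 ⇒ b_0 = 9 − 0 − 8 = 1; all invariant factors of ∂_1 are 1 so no torsion. So H_0 = Z.
rank ∂_1 = 8, rank ∂_2 = 7 ⇒ b_1 = 18 − 8 − 7 = 3; all invariant factors of ∂_2 are 1 so no torsion. So H_1 = Z^3.
rank ∂_2 = 7, rank ∂_3 = 0 ⇒ b_2 = 7 − 7 − 0 = 0. So H_2 = 0.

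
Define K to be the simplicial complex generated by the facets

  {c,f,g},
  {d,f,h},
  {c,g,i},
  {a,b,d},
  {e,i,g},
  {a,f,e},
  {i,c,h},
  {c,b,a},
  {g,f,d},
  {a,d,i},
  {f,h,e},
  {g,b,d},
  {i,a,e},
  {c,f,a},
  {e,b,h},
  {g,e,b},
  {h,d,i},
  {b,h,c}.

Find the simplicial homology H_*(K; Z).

H_0 ≅ Z,  H_1 ≅ Z^2,  H_2 ≅ Z.

Fix the vertex order a < b < c < d < e < f < g < h < i and write every simplex with vertices in increasing order. Then dim K = 2 and the simplices of K are:

  0-simplices (9): a, b, c, d, e, f, g, h, i
  1-simplices (27): ab, ac, ad, ae, af, ai, bc, bd, be, bg, bh, cf, cg, ch, ci, df, dg, dh, di, ef, eg, eh, ei, fg, fh, gi, hi
  2-simplices (18): abc, abd, acf, adi, aef, aei, bch, bdg, beg, beh, cfg, cgi, chi, dfg, dfh, dhi, efh, egi

giving chain groups C_0 ≅ Z^9, C_1 ≅ Z^27, C_2 ≅ Z^18.

Boundary ∂_1: C_1 → C_0 is given by ∂[p,q] = [q] − [p].
The resulting 9×27 matrix has rank 8, and its Smith normal form has invariant factors (1,1,1,1,1,1,1,1).

∂_2: C_2 → C_1 maps a triangle to the signed sum of its edges. For instance
  ∂chi = hi − ci + ch,
  ∂aef = ef − af + ae.
The 27×18 boundary matrix has rank 17 and Smith normal form diag(1,1,1,1,1,1,1,1,1,1,1,1,1,1,1,1,1).

Reading off H_k = ker ∂_k / im ∂_{k+1}:

  H_0: rank C_0 − rank ∂_1 = 9 − 8 = 1, and the invariant factors of ∂_1 are all 1, so H_0 = Z.
  H_1: rank ker ∂_1 − rank ∂_2 = (27 − 8) − 17 = 2, and the invariant factors of ∂_2 are all 1, so H_1 = Z^2.
  H_2: rank ker ∂_2 − rank ∂_3 = (18 − 17) − 0 = 1, and there is no ∂_3, so H_2 = Z.

As a check, the Euler characteristic is 9 − 27 + 18 = 0, which agrees with 1 − 2 + 1 = 0.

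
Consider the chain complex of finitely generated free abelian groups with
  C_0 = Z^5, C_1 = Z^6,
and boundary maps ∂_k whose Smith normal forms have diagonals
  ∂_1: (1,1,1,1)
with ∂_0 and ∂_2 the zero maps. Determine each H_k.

H_0: b_0 = 5 − 0 − 4 = 1; torsion from ∂_1 factors > 1: none. So H_0 ≅ Z.
H_1: b_1 = 6 − 4 − 0 = 2; torsion from ∂_2 factors > 1: none. So H_1 ≅ Z^2.

H_0 ≅ Z,  H_1 ≅ Z^2.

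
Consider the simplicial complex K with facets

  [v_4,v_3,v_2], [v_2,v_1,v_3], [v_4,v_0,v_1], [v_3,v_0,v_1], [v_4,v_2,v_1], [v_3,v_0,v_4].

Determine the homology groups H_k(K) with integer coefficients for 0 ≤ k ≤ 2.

H_0 = Z,  H_1 = 0,  H_2 = Z.

Fix the vertex order v_0 < v_1 < v_2 < v_3 < v_4 and write every simplex with vertices in increasing order. Then dim K = 2 and the simplices of K are:

  0-simplices (5): [v_0], [v_1], [v_2], [v_3], [v_4]
  1-simplices (9): [v_0,v_1], [v_0,v_3], [v_0,v_4], [v_1,v_2], [v_1,v_3], [v_1,v_4], [v_2,v_3], [v_2,v_4], [v_3,v_4]
  2-simplices (6): [v_0,v_1,v_3], [v_0,v_1,v_4], [v_0,v_3,v_4], [v_1,v_2,v_3], [v_1,v_2,v_4], [v_2,v_3,v_4]

giving chain groups C_0 ≅ Z^5, C_1 ≅ Z^9, C_2 ≅ Z^6.

∂_1: C_1 → C_0 maps an edge to its endpoints' difference, ∂[p,q] = q − p. For instance
  ∂[v_0,v_1] = [v_1] − [v_0].
The resulting 5×9 matrix has rank 4, and its Smith normal form has invariant factors (1,1,1,1).

Boundary ∂_2: C_2 → C_1 sends each 2-simplex [p,q,r] to [q,r] − [p,r] + [p,q]. For instance
  ∂[v_0,v_1,v_4] = [v_1,v_4] − [v_0,v_4] + [v_0,v_1],
  ∂[v_0,v_3,v_4] = [v_3,v_4] − [v_0,v_4] + [v_0,v_3].
As a 9×6 matrix over Z this has rank 5, with invariant factors (1,1,1,1,1).

Now H_k = ker ∂_k / im ∂_{k+1}, so:

  H_0: rank C_0 − rank ∂_1 = 5 − 4 = 1, and the invariant factors of ∂_1 are all 1, so H_0 = Z.
  H_1: rank ker ∂_1 − rank ∂_2 = (9 − 4) − 5 = 0, and the invariant factors of ∂_2 are all 1, so H_1 = 0.
  H_2: rank ker ∂_2 − rank ∂_3 = (6 − 5) − 0 = 1, and there is no ∂_3, so H_2 = Z.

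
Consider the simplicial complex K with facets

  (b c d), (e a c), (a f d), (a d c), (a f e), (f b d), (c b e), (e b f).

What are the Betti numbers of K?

We work with the vertex ordering a < b < c < d < e < f. The simplices of K, each written with vertices in increasing order, are:

  0-simplices (6): a, b, c, d, e, f
  1-simplices (12): ac, ad, ae, af, bc, bd, be, bf, cd, ce, df, ef
  2-simplices (8): acd, ace, adf, aef, bcd, bce, bdf, bef

so the chain groups are C_0 ≅ Z^6, C_1 ≅ Z^12, C_2 ≅ Z^8.

The boundary map ∂_1: C_1 → C_0 maps an edge to its endpoints' difference, ∂[p,q] = q − p.
The 6×12 boundary matrix has rank 5 and Smith normal form diag(1,1,1,1,1).

The boundary map ∂_2: C_2 → C_1 acts by ∂[p,q,r] = [q,r] − [p,r] + [p,q]. For instance
  ∂ace = ce − ae + ac,
  ∂bcd = cd − bd + bc.
The 12×8 boundary matrix has rank 7 and Smith normal form diag(1,1,1,1,1,1,1).

Reading off H_k = ker ∂_k / im ∂_{k+1}:

  H_0: rank C_0 − rank ∂_1 = 6 − 5 = 1, and the invariant factors of ∂_1 are all 1, so H_0 ≅ Z.
  H_1: rank ker ∂_1 − rank ∂_2 = (12 − 5) − 7 = 0, and the invariant factors of ∂_2 are all 1, so H_1 ≅ 0.
  H_2: rank ker ∂_2 − rank ∂_3 = (8 − 7) − 0 = 1, and there is no ∂_3, so H_2 ≅ Z.

Hence the Betti numbers are b_0 = 1, b_1 = 0, b_2 = 1.

b_0 = 1, b_1 = 0, b_2 = 1.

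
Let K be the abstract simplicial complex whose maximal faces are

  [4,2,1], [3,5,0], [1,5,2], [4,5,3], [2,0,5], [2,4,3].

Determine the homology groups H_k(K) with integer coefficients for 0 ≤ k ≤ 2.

We work with the vertex ordering 0 < 1 < 2 < 3 < 4 < 5. The simplices of K, each written with vertices in increasing order, are:

  0-simplices (6): [0], [1], [2], [3], [4], [5]
  1-simplices (12): [0,2], [0,3], [0,5], [1,2], [1,4], [1,5], [2,3], [2,4], [2,5], [3,4], [3,5], [4,5]
  2-simplices (6): [0,2,5], [0,3,5], [1,2,4], [1,2,5], [2,3,4], [3,4,5]

Hence C_0 ≅ Z^6, C_1 ≅ Z^12, C_2 ≅ Z^6.

Boundary ∂_1: C_1 → C_0 maps an edge to its endpoints' difference, ∂[p,q] = q − p. For instance
  ∂[3,4] = [4] − [3].
As a 6×12 matrix over Z this has rank 5, with invariant factors (1,1,1,1,1).

∂_2: C_2 → C_1 acts by ∂[p,q,r] = [q,r] − [p,r] + [p,q]. For instance
  ∂[3,4,5] = [4,5] − [3,5] + [3,4],
  ∂[0,2,5] = [2,5] − [0,5] + [0,2].
This gives a 12×6 integer matrix of rank 6; reducing to Smith normal form yields diagonal entries (1,1,1,1,1,1).

From H_k ≅ ker(∂_k) / im(∂_{k+1}) we obtain:

  H_0: rank C_0 − rank ∂_1 = 6 − 5 = 1, and the invariant factors of ∂_1 are all 1, so H_0 ≅ Z.
  H_1: rank ker ∂_1 − rank ∂_2 = (12 − 5) − 6 = 1, and the invariant factors of ∂_2 are all 1, so H_1 ≅ Z.
  H_2: rank ker ∂_2 − rank ∂_3 = (6 − 6) − 0 = 0, and there is no ∂_3, so H_2 ≅ 0.

H_0 ≅ Z,  H_1 ≅ Z,  H_2 = 0.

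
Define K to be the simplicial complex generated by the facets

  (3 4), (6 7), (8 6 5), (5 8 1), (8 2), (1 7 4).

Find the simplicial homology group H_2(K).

H_2 = 0.

Take the total order 1 < 2 < 3 < 4 < 5 < 6 < 7 < 8 on the vertex set. Then K (dimension 2) consists of the simplices:

  0-simplices (8): [1], [2], [3], [4], [5], [6], [7], [8]
  1-simplices (11): [1,4], [1,5], [1,7], [1,8], [2,8], [3,4], [4,7], [5,6], [5,8], [6,7], [6,8]
  2-simplices (3): [1,4,7], [1,5,8], [5,6,8]

so the chain groups are C_0 ≅ Z^8, C_1 ≅ Z^11, C_2 ≅ Z^3.

∂_1: C_1 → C_0 sends each edge [p,q] (with p < q) to q − p. For instance
  ∂[1,5] = [5] − [1].
The resulting 8×11 matrix has rank 7, and its Smith normal form has invariant factors (1,1,1,1,1,1,1).

The boundary map ∂_2: C_2 → C_1 acts by ∂[p,q,r] = [q,r] − [p,r] + [p,q]. For instance
  ∂[1,4,7] = [4,7] − [1,7] + [1,4],
  ∂[5,6,8] = [6,8] − [5,8] + [5,6].
The resulting 11×3 matrix has rank 3, and its Smith normal form has invariant factors (1,1,1).

Reading off H_k = ker ∂_k / im ∂_{k+1}:

  H_2: rank ker ∂_2 − rank ∂_3 = (3 − 3) − 0 = 0, and there is no ∂_3, so H_2 ≅ 0.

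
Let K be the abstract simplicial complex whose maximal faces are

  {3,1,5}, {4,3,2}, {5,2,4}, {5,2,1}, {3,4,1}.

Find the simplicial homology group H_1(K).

H_1 ≅ Z.

Order the vertices as 1 < 2 < 3 < 4 < 5. Listing each simplex with vertices in this order, K has dimension 2 with simplices:

  0-simplices (5): [1], [2], [3], [4], [5]
  1-simplices (10): [1,2], [1,3], [1,4], [1,5], [2,3], [2,4], [2,5], [3,4], [3,5], [4,5]
  2-simplices (5): [1,2,5], [1,3,4], [1,3,5], [2,3,4], [2,4,5]

giving chain groups C_0 ≅ Z^5, C_1 ≅ Z^10, C_2 ≅ Z^5.

∂_1: C_1 → C_0 maps an edge to its endpoints' difference, ∂[p,q] = q − p. For instance
  ∂[1,5] = [5] − [1].
The resulting 5×10 matrix has rank 4, and its Smith normal form has invariant factors (1,1,1,1).

The boundary map ∂_2: C_2 → C_1 sends each 2-simplex [p,q,r] to [q,r] − [p,r] + [p,q]. For instance
  ∂[1,3,4] = [3,4] − [1,4] + [1,3],
  ∂[1,3,5] = [3,5] − [1,5] + [1,3].
As a 10×5 matrix over Z this has rank 5, with invariant factors (1,1,1,1,1).

Now H_k = ker ∂_k / im ∂_{k+1}, so:

  H_1: rank ker ∂_1 − rank ∂_2 = (10 − 4) − 5 = 1, and the invariant factors of ∂_2 are all 1, so H_1 ≅ Z.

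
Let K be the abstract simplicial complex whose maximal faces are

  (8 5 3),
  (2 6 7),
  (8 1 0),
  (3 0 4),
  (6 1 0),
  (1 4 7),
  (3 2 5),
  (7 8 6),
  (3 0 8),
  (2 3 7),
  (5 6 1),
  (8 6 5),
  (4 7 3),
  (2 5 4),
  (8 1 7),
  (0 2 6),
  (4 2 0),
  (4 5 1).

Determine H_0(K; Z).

K has 9 vertices, 27 edges, 18 triangles.
rank ∂_0 = 0, rank ∂_1 = 8 ⇒ b_0 = 9 − 0 − 8 = 1; all invariant factors of ∂_1 are 1 so no torsion. So H_0 ≅ Z.

H_0 ≅ Z.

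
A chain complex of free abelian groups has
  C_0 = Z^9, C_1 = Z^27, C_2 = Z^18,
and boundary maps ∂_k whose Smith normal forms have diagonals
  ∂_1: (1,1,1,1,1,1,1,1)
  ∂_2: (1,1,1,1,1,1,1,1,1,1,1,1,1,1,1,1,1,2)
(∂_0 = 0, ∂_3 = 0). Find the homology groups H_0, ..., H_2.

H_0 ≅ Z,  H_1 ≅ Z ⊕ Z/2Z,  H_2 = 0.

H_0: b_0 = 9 − 0 − 8 = 1; torsion from ∂_1 factors > 1: none. So H_0 ≅ Z.
H_1: b_1 = 27 − 8 − 18 = 1; torsion from ∂_2 factors > 1: [2]. So H_1 ≅ Z ⊕ Z/2Z.
H_2: b_2 = 18 − 18 − 0 = 0; torsion from ∂_3 factors > 1: none. So H_2 ≅ 0.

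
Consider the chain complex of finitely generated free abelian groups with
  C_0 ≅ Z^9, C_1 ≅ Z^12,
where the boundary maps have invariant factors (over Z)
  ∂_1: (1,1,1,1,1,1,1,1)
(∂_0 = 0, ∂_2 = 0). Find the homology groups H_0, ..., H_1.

H_0: b_0 = 9 − 0 − 8 = 1; torsion from ∂_1 factors > 1: none. So H_0 ≅ Z.
H_1: b_1 = 12 − 8 − 0 = 4; torsion from ∂_2 factors > 1: none. So H_1 ≅ Z^4.

H_0 ≅ Z,  H_1 ≅ Z^4.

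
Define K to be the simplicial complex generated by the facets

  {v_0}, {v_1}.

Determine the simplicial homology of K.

H_0 ≅ Z^2.

Order the vertices as v_0 < v_1. Listing each simplex with vertices in this order, K has dimension 0 with simplices:

  0-simplices (2): [v_0], [v_1]

so the chain groups are C_0 ≅ Z^2.

From H_k ≅ ker(∂_k) / im(∂_{k+1}) we obtain:

  H_0: rank C_0 − rank ∂_1 = 2 − 0 = 2, and there is no ∂_1, so H_0 ≅ Z^2.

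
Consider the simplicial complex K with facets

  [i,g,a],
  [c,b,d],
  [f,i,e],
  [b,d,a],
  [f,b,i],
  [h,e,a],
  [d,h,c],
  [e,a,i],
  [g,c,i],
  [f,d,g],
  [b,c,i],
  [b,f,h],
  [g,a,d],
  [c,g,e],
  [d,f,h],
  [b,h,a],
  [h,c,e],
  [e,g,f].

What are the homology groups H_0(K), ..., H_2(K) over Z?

H_0 ≅ Z,  H_1 ≅ Z ⊕ Z/2,  H_2 = 0.

Fix the vertex order a < b < c < d < e < f < g < h < i and write every simplex with vertices in increasing order. Then dim K = 2 and the simplices of K are:

  0-simplices (9): a, b, c, d, e, f, g, h, i
  1-simplices (27): ab, ad, ae, ag, ah, ai, bc, bd, bf, bh, bi, cd, ce, cg, ch, ci, df, dg, dh, ef, eg, eh, ei, fg, fh, fi, gi
  2-simplices (18): abd, abh, adg, aeh, aei, agi, bcd, bci, bfh, bfi, cdh, ceg, ceh, cgi, dfg, dfh, efg, efi

giving chain groups C_0 ≅ Z^9, C_1 ≅ Z^27, C_2 ≅ Z^18.

∂_1: C_1 → C_0 sends each edge [p,q] (with p < q) to q − p. For instance
  ∂ef = f − e.
The resulting 9×27 matrix has rank 8, and its Smith normal form has invariant factors (1,1,1,1,1,1,1,1).

∂_2: C_2 → C_1 maps a triangle to the signed sum of its edges. For instance
  ∂agi = gi − ai + ag,
  ∂adg = dg − ag + ad.
This gives a 27×18 integer matrix of rank 18; reducing to Smith normal form yields diagonal entries (1,1,1,1,1,1,1,1,1,1,1,1,1,1,1,1,1,2).

Computing H_k = (kernel of ∂_k) / (image of ∂_{k+1}):

  H_0: rank C_0 − rank ∂_1 = 9 − 8 = 1, and the invariant factors of ∂_1 are all 1, so H_0 = Z.
  H_1: rank ker ∂_1 − rank ∂_2 = (27 − 8) − 18 = 1, and ∂_2 has invariant factor 2 > 1, so H_1 = Z ⊕ Z/2.
  H_2: rank ker ∂_2 − rank ∂_3 = (18 − 18) − 0 = 0, and there is no ∂_3, so H_2 = 0.

(K is a triangulation of the Klein bottle.)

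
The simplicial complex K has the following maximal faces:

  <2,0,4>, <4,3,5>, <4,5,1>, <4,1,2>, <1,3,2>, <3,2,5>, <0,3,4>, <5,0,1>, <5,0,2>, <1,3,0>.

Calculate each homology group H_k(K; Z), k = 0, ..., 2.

Take the total order 0 < 1 < 2 < 3 < 4 < 5 on the vertex set. Then K (dimension 2) consists of the simplices:

  0-simplices (6): [0], [1], [2], [3], [4], [5]
  1-simplices (15): [0,1], [0,2], [0,3], [0,4], [0,5], [1,2], [1,3], [1,4], [1,5], [2,3], [2,4], [2,5], [3,4], [3,5], [4,5]
  2-simplices (10): [0,1,3], [0,1,5], [0,2,4], [0,2,5], [0,3,4], [1,2,3], [1,2,4], [1,4,5], [2,3,5], [3,4,5]

giving chain groups C_0 ≅ Z^6, C_1 ≅ Z^15, C_2 ≅ Z^10.

∂_1: C_1 → C_0 maps an edge to its endpoints' difference, ∂[p,q] = q − p.
This gives a 6×15 integer matrix of rank 5; reducing to Smith normal form yields diagonal entries (1,1,1,1,1).

The boundary map ∂_2: C_2 → C_1 maps a triangle to the signed sum of its edges. For instance
  ∂[1,2,4] = [2,4] − [1,4] + [1,2],
  ∂[0,3,4] = [3,4] − [0,4] + [0,3].
This gives a 15×10 integer matrix of rank 10; reducing to Smith normal form yields diagonal entries (1,1,1,1,1,1,1,1,1,2).

From H_k ≅ ker(∂_k) / im(∂_{k+1}) we obtain:

  H_0: rank C_0 − rank ∂_1 = 6 − 5 = 1, and the invariant factors of ∂_1 are all 1, so H_0 = Z.
  H_1: rank ker ∂_1 − rank ∂_2 = (15 − 5) − 10 = 0, and ∂_2 has invariant factor 2 > 1, so H_1 = Z/2Z.
  H_2: rank ker ∂_2 − rank ∂_3 = (10 − 10) − 0 = 0, and there is no ∂_3, so H_2 = 0.

H_0 ≅ Z,  H_1 ≅ Z/2Z,  H_2 = 0.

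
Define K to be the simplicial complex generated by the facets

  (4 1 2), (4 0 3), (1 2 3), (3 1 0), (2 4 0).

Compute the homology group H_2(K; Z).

Take the total order 0 < 1 < 2 < 3 < 4 on the vertex set. Then K (dimension 2) consists of the simplices:

  0-simplices (5): [0], [1], [2], [3], [4]
  1-simplices (10): [0,1], [0,2], [0,3], [0,4], [1,2], [1,3], [1,4], [2,3], [2,4], [3,4]
  2-simplices (5): [0,1,3], [0,2,4], [0,3,4], [1,2,3], [1,2,4]

so the chain groups are C_0 ≅ Z^5, C_1 ≅ Z^10, C_2 ≅ Z^5.

The boundary map ∂_1: C_1 → C_0 maps an edge to its endpoints' difference, ∂[p,q] = q − p. For instance
  ∂[2,4] = [4] − [2].
The 5×10 boundary matrix has rank 4 and Smith normal form diag(1,1,1,1).

∂_2: C_2 → C_1 acts by ∂[p,q,r] = [q,r] − [p,r] + [p,q]. For instance
  ∂[0,2,4] = [2,4] − [0,4] + [0,2],
  ∂[0,1,3] = [1,3] − [0,3] + [0,1].
This gives a 10×5 integer matrix of rank 5; reducing to Smith normal form yields diagonal entries (1,1,1,1,1).

Computing H_k = (kernel of ∂_k) / (image of ∂_{k+1}):

  H_2: rank ker ∂_2 − rank ∂_3 = (5 − 5) − 0 = 0, and there is no ∂_3, so H_2 = 0.

H_2 ≅ 0.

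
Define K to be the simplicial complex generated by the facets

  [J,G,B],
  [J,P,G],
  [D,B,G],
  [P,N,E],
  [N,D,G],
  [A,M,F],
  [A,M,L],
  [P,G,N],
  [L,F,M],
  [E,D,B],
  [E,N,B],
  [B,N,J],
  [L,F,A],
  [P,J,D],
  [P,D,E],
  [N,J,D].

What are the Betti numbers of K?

Fix the vertex order A < B < D < E < F < G < J < L < M < N < P and write every simplex with vertices in increasing order. Then dim K = 2 and the simplices of K are:

  0-simplices (11): A, B, D, E, F, G, J, L, M, N, P
  1-simplices (24): AF, AL, AM, BD, BE, BG, BJ, BN, DE, DG, DJ, DN, DP, EN, EP, FL, FM, GJ, GN, GP, JN, JP, LM, NP
  2-simplices (16): AFL, AFM, ALM, BDE, BDG, BEN, BGJ, BJN, DEP, DGN, DJN, DJP, ENP, FLM, GJP, GNP

Hence C_0 ≅ Z^11, C_1 ≅ Z^24, C_2 ≅ Z^16.

∂_1: C_1 → C_0 maps an edge to its endpoints' difference, ∂[p,q] = q − p.
As a 11×24 matrix over Z this has rank 9, with invariant factors (1,1,1,1,1,1,1,1,1).

Boundary ∂_2: C_2 → C_1 maps a triangle to the signed sum of its edges. For instance
  ∂ALM = LM − AM + AL,
  ∂DJN = JN − DN + DJ.
As a 24×16 matrix over Z this has rank 15, with invariant factors (1,1,1,1,1,1,1,1,1,1,1,1,1,1,2).

Now H_k = ker ∂_k / im ∂_{k+1}, so:

  H_0: rank C_0 − rank ∂_1 = 11 − 9 = 2, and the invariant factors of ∂_1 are all 1, so H_0 = Z^2.
  H_1: rank ker ∂_1 − rank ∂_2 = (24 − 9) − 15 = 0, and ∂_2 has invariant factor 2 > 1, so H_1 = Z/2.
  H_2: rank ker ∂_2 − rank ∂_3 = (16 − 15) − 0 = 1, and there is no ∂_3, so H_2 = Z.

As a check, the Euler characteristic is 11 − 24 + 16 = 3, which agrees with 2 − 0 + 1 = 3.

Hence the Betti numbers are b_0 = 2, b_1 = 0, b_2 = 1.

b_0 = 2, b_1 = 0, b_2 = 1.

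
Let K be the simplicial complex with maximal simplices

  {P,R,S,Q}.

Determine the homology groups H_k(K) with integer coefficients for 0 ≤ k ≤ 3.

K has 4 vertices, 6 edges, 4 triangles, 1 3-simplex.
rank ∂_0 = 0, rank ∂_1 = 3 ⇒ b_0 = 4 − 0 − 3 = 1; all invariant factors of ∂_1 are 1 so no torsion. So H_0 = Z.
rank ∂_1 = 3, rank ∂_2 = 3 ⇒ b_1 = 6 − 3 − 3 = 0; all invariant factors of ∂_2 are 1 so no torsion. So H_1 = 0.
rank ∂_2 = 3, rank ∂_3 = 1 ⇒ b_2 = 4 − 3 − 1 = 0; all invariant factors of ∂_3 are 1 so no torsion. So H_2 = 0.
rank ∂_3 = 1, rank ∂_4 = 0 ⇒ b_3 = 1 − 1 − 0 = 0. So H_3 = 0.

H_0 = Z,  H_1 = 0,  H_2 = 0,  H_3 = 0.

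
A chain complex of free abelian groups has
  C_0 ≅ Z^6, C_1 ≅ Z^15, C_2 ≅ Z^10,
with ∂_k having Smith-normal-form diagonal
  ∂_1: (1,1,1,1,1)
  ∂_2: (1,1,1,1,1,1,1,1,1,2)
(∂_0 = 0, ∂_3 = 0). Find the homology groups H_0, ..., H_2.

H_0 ≅ Z,  H_1 ≅ Z/2,  H_2 = 0.

H_0: b_0 = 6 − 0 − 5 = 1; torsion from ∂_1 factors > 1: none. So H_0 ≅ Z.
H_1: b_1 = 15 − 5 − 10 = 0; torsion from ∂_2 factors > 1: [2]. So H_1 ≅ Z/2.
H_2: b_2 = 10 − 10 − 0 = 0; torsion from ∂_3 factors > 1: none. So H_2 ≅ 0.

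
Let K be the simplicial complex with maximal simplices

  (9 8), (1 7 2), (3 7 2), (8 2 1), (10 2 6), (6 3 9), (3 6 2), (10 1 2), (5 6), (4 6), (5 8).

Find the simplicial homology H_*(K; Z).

We work with the vertex ordering 1 < 2 < 3 < 4 < 5 < 6 < 7 < 8 < 9 < 10. The simplices of K, each written with vertices in increasing order, are:

  0-simplices (10): [1], [2], [3], [4], [5], [6], [7], [8], [9], [10]
  1-simplices (18): [1,2], [1,7], [1,8], [1,10], [2,3], [2,6], [2,7], [2,8], [2,10], [3,6], [3,7], [3,9], [4,6], [5,6], [5,8], [6,9], [6,10], [8,9]
  2-simplices (7): [1,2,7], [1,2,8], [1,2,10], [2,3,6], [2,3,7], [2,6,10], [3,6,9]

giving chain groups C_0 ≅ Z^10, C_1 ≅ Z^18, C_2 ≅ Z^7.

∂_1: C_1 → C_0 is given by ∂[p,q] = [q] − [p]. For instance
  ∂[4,6] = [6] − [4].
As a 10×18 matrix over Z this has rank 9, with invariant factors (1,1,1,1,1,1,1,1,1).

The boundary map ∂_2: C_2 → C_1 sends each 2-simplex [p,q,r] to [q,r] − [p,r] + [p,q]. For instance
  ∂[1,2,8] = [2,8] − [1,8] + [1,2],
  ∂[1,2,10] = [2,10] − [1,10] + [1,2].
This gives a 18×7 integer matrix of rank 7; reducing to Smith normal form yields diagonal entries (1,1,1,1,1,1,1).

Computing H_k = (kernel of ∂_k) / (image of ∂_{k+1}):

  H_0: rank C_0 − rank ∂_1 = 10 − 9 = 1, and the invariant factors of ∂_1 are all 1, so H_0 = Z.
  H_1: rank ker ∂_1 − rank ∂_2 = (18 − 9) − 7 = 2, and the invariant factors of ∂_2 are all 1, so H_1 = Z^2.
  H_2: rank ker ∂_2 − rank ∂_3 = (7 − 7) − 0 = 0, and there is no ∂_3, so H_2 = 0.

H_0 = Z,  H_1 = Z^2,  H_2 = 0.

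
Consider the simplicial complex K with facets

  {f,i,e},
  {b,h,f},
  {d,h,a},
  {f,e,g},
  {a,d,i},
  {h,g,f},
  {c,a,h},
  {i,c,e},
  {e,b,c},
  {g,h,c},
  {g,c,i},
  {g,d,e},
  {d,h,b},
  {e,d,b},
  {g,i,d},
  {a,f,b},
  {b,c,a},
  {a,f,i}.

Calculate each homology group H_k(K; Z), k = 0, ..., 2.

Fix the vertex order a < b < c < d < e < f < g < h < i and write every simplex with vertices in increasing order. Then dim K = 2 and the simplices of K are:

  0-simplices (9): a, b, c, d, e, f, g, h, i
  1-simplices (27): ab, ac, ad, af, ah, ai, bc, bd, be, bf, bh, ce, cg, ch, ci, de, dg, dh, di, ef, eg, ei, fg, fh, fi, gh, gi
  2-simplices (18): abc, abf, ach, adh, adi, afi, bce, bde, bdh, bfh, cei, cgh, cgi, deg, dgi, efg, efi, fgh

Hence C_0 ≅ Z^9, C_1 ≅ Z^27, C_2 ≅ Z^18.

∂_1: C_1 → C_0 maps an edge to its endpoints' difference, ∂[p,q] = q − p. For instance
  ∂ef = f − e.
The 9×27 boundary matrix has rank 8 and Smith normal form diag(1,1,1,1,1,1,1,1).

∂_2: C_2 → C_1 sends each 2-simplex [p,q,r] to [q,r] − [p,r] + [p,q]. For instance
  ∂cgi = gi − ci + cg,
  ∂fgh = gh − fh + fg.
The 27×18 boundary matrix has rank 18 and Smith normal form diag(1,1,1,1,1,1,1,1,1,1,1,1,1,1,1,1,1,2).

Reading off H_k = ker ∂_k / im ∂_{k+1}:

  H_0: rank C_0 − rank ∂_1 = 9 − 8 = 1, and the invariant factors of ∂_1 are all 1, so H_0 ≅ Z.
  H_1: rank ker ∂_1 − rank ∂_2 = (27 − 8) − 18 = 1, and ∂_2 has invariant factor 2 > 1, so H_1 ≅ Z ⊕ Z/2.
  H_2: rank ker ∂_2 − rank ∂_3 = (18 − 18) − 0 = 0, and there is no ∂_3, so H_2 ≅ 0.

H_0 = Z,  H_1 = Z ⊕ Z/2,  H_2 = 0.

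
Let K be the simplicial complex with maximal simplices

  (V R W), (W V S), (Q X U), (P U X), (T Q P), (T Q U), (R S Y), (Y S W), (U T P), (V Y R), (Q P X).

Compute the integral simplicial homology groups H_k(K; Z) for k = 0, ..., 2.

We work with the vertex ordering P < Q < R < S < T < U < V < W < X < Y. The simplices of K, each written with vertices in increasing order, are:

  0-simplices (10): P, Q, R, S, T, U, V, W, X, Y
  1-simplices (19): PQ, PT, PU, PX, QT, QU, QX, RS, RV, RW, RY, SV, SW, SY, TU, UX, VW, VY, WY
  2-simplices (11): PQT, PQX, PTU, PUX, QTU, QUX, RSY, RVW, RVY, SVW, SWY

giving chain groups C_0 ≅ Z^10, C_1 ≅ Z^19, C_2 ≅ Z^11.

The boundary map ∂_1: C_1 → C_0 is given by ∂[p,q] = [q] − [p].
This gives a 10×19 integer matrix of rank 8; reducing to Smith normal form yields diagonal entries (1,1,1,1,1,1,1,1).

Boundary ∂_2: C_2 → C_1 maps a triangle to the signed sum of its edges. For instance
  ∂PQX = QX − PX + PQ,
  ∂SVW = VW − SW + SV.
The 19×11 boundary matrix has rank 10 and Smith normal form diag(1,1,1,1,1,1,1,1,1,1).

Reading off H_k = ker ∂_k / im ∂_{k+1}:

  H_0: rank C_0 − rank ∂_1 = 10 − 8 = 2, and the invariant factors of ∂_1 are all 1, so H_0 = Z^2.
  H_1: rank ker ∂_1 − rank ∂_2 = (19 − 8) − 10 = 1, and the invariant factors of ∂_2 are all 1, so H_1 = Z.
  H_2: rank ker ∂_2 − rank ∂_3 = (11 − 10) − 0 = 1, and there is no ∂_3, so H_2 = Z.

As a check, the Euler characteristic is 10 − 19 + 11 = 2, which agrees with 2 − 1 + 1 = 2.

H_0 ≅ Z^2,  H_1 ≅ Z,  H_2 ≅ Z.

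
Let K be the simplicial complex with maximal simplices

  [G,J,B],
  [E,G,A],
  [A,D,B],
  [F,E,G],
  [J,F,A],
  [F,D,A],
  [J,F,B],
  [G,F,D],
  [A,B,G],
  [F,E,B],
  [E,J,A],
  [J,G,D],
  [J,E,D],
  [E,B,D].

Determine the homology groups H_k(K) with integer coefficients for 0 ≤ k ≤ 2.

Order the vertices as A < B < D < E < F < G < J. Listing each simplex with vertices in this order, K has dimension 2 with simplices:

  0-simplices (7): A, B, D, E, F, G, J
  1-simplices (21): AB, AD, AE, AF, AG, AJ, BD, BE, BF, BG, BJ, DE, DF, DG, DJ, EF, EG, EJ, FG, FJ, GJ
  2-simplices (14): ABD, ABG, ADF, AEG, AEJ, AFJ, BDE, BEF, BFJ, BGJ, DEJ, DFG, DGJ, EFG

giving chain groups C_0 ≅ Z^7, C_1 ≅ Z^21, C_2 ≅ Z^14.

∂_1: C_1 → C_0 is given by ∂[p,q] = [q] − [p].
This gives a 7×21 integer matrix of rank 6; reducing to Smith normal form yields diagonal entries (1,1,1,1,1,1).

∂_2: C_2 → C_1 acts by ∂[p,q,r] = [q,r] − [p,r] + [p,q]. For instance
  ∂BGJ = GJ − BJ + BG,
  ∂DFG = FG − DG + DF.
This gives a 21×14 integer matrix of rank 13; reducing to Smith normal form yields diagonal entries (1,1,1,1,1,1,1,1,1,1,1,1,1).

Now H_k = ker ∂_k / im ∂_{k+1}, so:

  H_0: rank C_0 − rank ∂_1 = 7 − 6 = 1, and the invariant factors of ∂_1 are all 1, so H_0 ≅ Z.
  H_1: rank ker ∂_1 − rank ∂_2 = (21 − 6) − 13 = 2, and the invariant factors of ∂_2 are all 1, so H_1 ≅ Z^2.
  H_2: rank ker ∂_2 − rank ∂_3 = (14 − 13) − 0 = 1, and there is no ∂_3, so H_2 ≅ Z.

H_0 ≅ Z,  H_1 ≅ Z^2,  H_2 ≅ Z.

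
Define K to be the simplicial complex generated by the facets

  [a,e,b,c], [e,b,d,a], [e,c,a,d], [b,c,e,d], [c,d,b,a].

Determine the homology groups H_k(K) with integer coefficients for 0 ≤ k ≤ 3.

H_0 ≅ Z,  H_1 = 0,  H_2 = 0,  H_3 ≅ Z.

Order the vertices as a < b < c < d < e. Listing each simplex with vertices in this order, K has dimension 3 with simplices:

  0-simplices (5): a, b, c, d, e
  1-simplices (10): ab, ac, ad, ae, bc, bd, be, cd, ce, de
  2-simplices (10): abc, abd, abe, acd, ace, ade, bcd, bce, bde, cde
  3-simplices (5): abcd, abce, abde, acde, bcde

giving chain groups C_0 ≅ Z^5, C_1 ≅ Z^10, C_2 ≅ Z^10, C_3 ≅ Z^5.

The boundary map ∂_1: C_1 → C_0 is given by ∂[p,q] = [q] − [p]. For instance
  ∂bd = d − b.
The 5×10 boundary matrix has rank 4 and Smith normal form diag(1,1,1,1).

The boundary map ∂_2: C_2 → C_1 maps a triangle to the signed sum of its edges. For instance
  ∂bde = de − be + bd,
  ∂abe = be − ae + ab.
As a 10×10 matrix over Z this has rank 6, with invariant factors (1,1,1,1,1,1).

∂_3: C_3 → C_2 sends each 3-simplex σ to the alternating sum Σ_i (−1)^i (σ with its i-th vertex removed). For instance
  ∂acde = cde − ade + ace − acd,
  ∂abce = bce − ace + abe − abc.
This gives a 10×5 integer matrix of rank 4; reducing to Smith normal form yields diagonal entries (1,1,1,1).

Computing H_k = (kernel of ∂_k) / (image of ∂_{k+1}):

  H_0: rank C_0 − rank ∂_1 = 5 − 4 = 1, and the invariant factors of ∂_1 are all 1, so H_0 = Z.
  H_1: rank ker ∂_1 − rank ∂_2 = (10 − 4) − 6 = 0, and the invariant factors of ∂_2 are all 1, so H_1 = 0.
  H_2: rank ker ∂_2 − rank ∂_3 = (10 − 6) − 4 = 0, and the invariant factors of ∂_3 are all 1, so H_2 = 0.
  H_3: rank ker ∂_3 − rank ∂_4 = (5 − 4) − 0 = 1, and there is no ∂_4, so H_3 = Z.

(K is a triangulation of the 3-sphere S^3.)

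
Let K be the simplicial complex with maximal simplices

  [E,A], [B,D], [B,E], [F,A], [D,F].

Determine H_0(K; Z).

H_0 ≅ Z.

Take the total order A < B < D < E < F on the vertex set. Then K (dimension 1) consists of the simplices:

  0-simplices (5): A, B, D, E, F
  1-simplices (5): AE, AF, BD, BE, DF

Hence C_0 ≅ Z^5, C_1 ≅ Z^5.

∂_1: C_1 → C_0 maps an edge to its endpoints' difference, ∂[p,q] = q − p. For instance
  ∂BE = E − B.
The resulting 5×5 matrix has rank 4, and its Smith normal form has invariant factors (1,1,1,1).

Computing H_k = (kernel of ∂_k) / (image of ∂_{k+1}):

  H_0: rank C_0 − rank ∂_1 = 5 − 4 = 1, and the invariant factors of ∂_1 are all 1, so H_0 ≅ Z.

(K is a triangulation of the circle S^1.)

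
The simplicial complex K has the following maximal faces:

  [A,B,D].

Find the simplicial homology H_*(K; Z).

Fix the vertex order A < B < D and write every simplex with vertices in increasing order. Then dim K = 2 and the simplices of K are:

  0-simplices (3): A, B, D
  1-simplices (3): AB, AD, BD
  2-simplices (1): ABD

Hence C_0 ≅ Z^3, C_1 ≅ Z^3, C_2 ≅ Z^1.

∂_1: C_1 → C_0 is given by ∂[p,q] = [q] − [p]. For instance
  ∂AD = D − A.
As a 3×3 matrix over Z this has rank 2, with invariant factors (1,1).

∂_2: C_2 → C_1 acts by ∂[p,q,r] = [q,r] − [p,r] + [p,q]. For instance
  ∂ABD = BD − AD + AB.
The resulting 3×1 matrix has rank 1, and its Smith normal form has invariant factors (1).

Reading off H_k = ker ∂_k / im ∂_{k+1}:

  H_0: rank C_0 − rank ∂_1 = 3 − 2 = 1, and the invariant factors of ∂_1 are all 1, so H_0 = Z.
  H_1: rank ker ∂_1 − rank ∂_2 = (3 − 2) − 1 = 0, and the invariant factors of ∂_2 are all 1, so H_1 = 0.
  H_2: rank ker ∂_2 − rank ∂_3 = (1 − 1) − 0 = 0, and there is no ∂_3, so H_2 = 0.

As a check, the Euler characteristic is 3 − 3 + 1 = 1, which agrees with 1 − 0 + 0 = 1.
(K is a triangulation of the 2-simplex.)

H_0 = Z,  H_1 = 0,  H_2 = 0.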